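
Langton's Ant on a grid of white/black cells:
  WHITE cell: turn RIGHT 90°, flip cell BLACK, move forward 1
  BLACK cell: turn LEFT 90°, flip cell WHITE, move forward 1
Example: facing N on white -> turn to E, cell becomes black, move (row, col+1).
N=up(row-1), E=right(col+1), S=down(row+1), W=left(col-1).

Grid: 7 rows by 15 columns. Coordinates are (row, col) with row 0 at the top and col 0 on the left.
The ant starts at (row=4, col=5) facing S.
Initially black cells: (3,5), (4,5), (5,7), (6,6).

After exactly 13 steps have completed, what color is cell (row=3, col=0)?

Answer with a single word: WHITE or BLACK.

Answer: WHITE

Derivation:
Step 1: on BLACK (4,5): turn L to E, flip to white, move to (4,6). |black|=3
Step 2: on WHITE (4,6): turn R to S, flip to black, move to (5,6). |black|=4
Step 3: on WHITE (5,6): turn R to W, flip to black, move to (5,5). |black|=5
Step 4: on WHITE (5,5): turn R to N, flip to black, move to (4,5). |black|=6
Step 5: on WHITE (4,5): turn R to E, flip to black, move to (4,6). |black|=7
Step 6: on BLACK (4,6): turn L to N, flip to white, move to (3,6). |black|=6
Step 7: on WHITE (3,6): turn R to E, flip to black, move to (3,7). |black|=7
Step 8: on WHITE (3,7): turn R to S, flip to black, move to (4,7). |black|=8
Step 9: on WHITE (4,7): turn R to W, flip to black, move to (4,6). |black|=9
Step 10: on WHITE (4,6): turn R to N, flip to black, move to (3,6). |black|=10
Step 11: on BLACK (3,6): turn L to W, flip to white, move to (3,5). |black|=9
Step 12: on BLACK (3,5): turn L to S, flip to white, move to (4,5). |black|=8
Step 13: on BLACK (4,5): turn L to E, flip to white, move to (4,6). |black|=7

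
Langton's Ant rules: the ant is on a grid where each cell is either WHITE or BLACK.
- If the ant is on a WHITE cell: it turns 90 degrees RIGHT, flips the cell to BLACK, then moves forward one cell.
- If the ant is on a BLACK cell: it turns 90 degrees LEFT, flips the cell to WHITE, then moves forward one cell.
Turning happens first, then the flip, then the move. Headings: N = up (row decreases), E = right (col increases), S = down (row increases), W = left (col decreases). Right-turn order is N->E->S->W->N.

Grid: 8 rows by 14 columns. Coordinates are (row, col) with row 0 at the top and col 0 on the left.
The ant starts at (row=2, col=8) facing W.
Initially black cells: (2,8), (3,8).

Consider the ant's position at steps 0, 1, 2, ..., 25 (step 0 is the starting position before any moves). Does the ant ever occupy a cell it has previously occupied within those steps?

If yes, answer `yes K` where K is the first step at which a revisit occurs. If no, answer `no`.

Step 1: on BLACK (2,8): turn L to S, flip to white, move to (3,8). |black|=1 — new cell
Step 2: on BLACK (3,8): turn L to E, flip to white, move to (3,9). |black|=0 — new cell
Step 3: on WHITE (3,9): turn R to S, flip to black, move to (4,9). |black|=1 — new cell
Step 4: on WHITE (4,9): turn R to W, flip to black, move to (4,8). |black|=2 — new cell
Step 5: on WHITE (4,8): turn R to N, flip to black, move to (3,8). |black|=3 — REVISIT

Answer: yes 5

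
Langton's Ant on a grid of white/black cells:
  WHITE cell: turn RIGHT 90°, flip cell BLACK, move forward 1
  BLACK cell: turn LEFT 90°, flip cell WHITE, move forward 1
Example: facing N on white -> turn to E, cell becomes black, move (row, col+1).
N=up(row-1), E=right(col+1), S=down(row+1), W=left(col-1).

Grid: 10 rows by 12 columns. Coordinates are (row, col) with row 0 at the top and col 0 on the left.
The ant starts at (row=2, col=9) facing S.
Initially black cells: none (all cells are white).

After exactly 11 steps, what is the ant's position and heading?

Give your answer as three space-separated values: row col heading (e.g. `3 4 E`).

Answer: 1 11 E

Derivation:
Step 1: on WHITE (2,9): turn R to W, flip to black, move to (2,8). |black|=1
Step 2: on WHITE (2,8): turn R to N, flip to black, move to (1,8). |black|=2
Step 3: on WHITE (1,8): turn R to E, flip to black, move to (1,9). |black|=3
Step 4: on WHITE (1,9): turn R to S, flip to black, move to (2,9). |black|=4
Step 5: on BLACK (2,9): turn L to E, flip to white, move to (2,10). |black|=3
Step 6: on WHITE (2,10): turn R to S, flip to black, move to (3,10). |black|=4
Step 7: on WHITE (3,10): turn R to W, flip to black, move to (3,9). |black|=5
Step 8: on WHITE (3,9): turn R to N, flip to black, move to (2,9). |black|=6
Step 9: on WHITE (2,9): turn R to E, flip to black, move to (2,10). |black|=7
Step 10: on BLACK (2,10): turn L to N, flip to white, move to (1,10). |black|=6
Step 11: on WHITE (1,10): turn R to E, flip to black, move to (1,11). |black|=7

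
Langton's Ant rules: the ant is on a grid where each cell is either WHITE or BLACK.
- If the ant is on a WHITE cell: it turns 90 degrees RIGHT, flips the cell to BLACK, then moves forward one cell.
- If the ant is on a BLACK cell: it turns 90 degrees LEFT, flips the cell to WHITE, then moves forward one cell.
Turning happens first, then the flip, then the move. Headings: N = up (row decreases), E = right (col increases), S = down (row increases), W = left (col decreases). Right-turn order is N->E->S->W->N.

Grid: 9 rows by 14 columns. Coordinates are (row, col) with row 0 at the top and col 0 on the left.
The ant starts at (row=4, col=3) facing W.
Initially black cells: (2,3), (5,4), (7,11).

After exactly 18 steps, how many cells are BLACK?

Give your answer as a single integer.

Answer: 9

Derivation:
Step 1: on WHITE (4,3): turn R to N, flip to black, move to (3,3). |black|=4
Step 2: on WHITE (3,3): turn R to E, flip to black, move to (3,4). |black|=5
Step 3: on WHITE (3,4): turn R to S, flip to black, move to (4,4). |black|=6
Step 4: on WHITE (4,4): turn R to W, flip to black, move to (4,3). |black|=7
Step 5: on BLACK (4,3): turn L to S, flip to white, move to (5,3). |black|=6
Step 6: on WHITE (5,3): turn R to W, flip to black, move to (5,2). |black|=7
Step 7: on WHITE (5,2): turn R to N, flip to black, move to (4,2). |black|=8
Step 8: on WHITE (4,2): turn R to E, flip to black, move to (4,3). |black|=9
Step 9: on WHITE (4,3): turn R to S, flip to black, move to (5,3). |black|=10
Step 10: on BLACK (5,3): turn L to E, flip to white, move to (5,4). |black|=9
Step 11: on BLACK (5,4): turn L to N, flip to white, move to (4,4). |black|=8
Step 12: on BLACK (4,4): turn L to W, flip to white, move to (4,3). |black|=7
Step 13: on BLACK (4,3): turn L to S, flip to white, move to (5,3). |black|=6
Step 14: on WHITE (5,3): turn R to W, flip to black, move to (5,2). |black|=7
Step 15: on BLACK (5,2): turn L to S, flip to white, move to (6,2). |black|=6
Step 16: on WHITE (6,2): turn R to W, flip to black, move to (6,1). |black|=7
Step 17: on WHITE (6,1): turn R to N, flip to black, move to (5,1). |black|=8
Step 18: on WHITE (5,1): turn R to E, flip to black, move to (5,2). |black|=9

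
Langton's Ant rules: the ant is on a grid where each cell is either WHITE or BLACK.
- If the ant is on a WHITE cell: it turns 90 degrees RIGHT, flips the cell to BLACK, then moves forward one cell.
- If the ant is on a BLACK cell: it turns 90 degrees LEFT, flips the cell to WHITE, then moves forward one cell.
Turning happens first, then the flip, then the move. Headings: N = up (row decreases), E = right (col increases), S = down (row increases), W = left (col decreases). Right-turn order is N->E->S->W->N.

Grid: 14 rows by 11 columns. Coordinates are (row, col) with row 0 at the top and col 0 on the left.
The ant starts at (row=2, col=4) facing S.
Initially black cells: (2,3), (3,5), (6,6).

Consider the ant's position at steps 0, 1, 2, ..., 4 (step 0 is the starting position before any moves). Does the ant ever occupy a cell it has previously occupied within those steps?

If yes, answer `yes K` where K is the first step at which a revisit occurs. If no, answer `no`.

Step 1: on WHITE (2,4): turn R to W, flip to black, move to (2,3). |black|=4 — new cell
Step 2: on BLACK (2,3): turn L to S, flip to white, move to (3,3). |black|=3 — new cell
Step 3: on WHITE (3,3): turn R to W, flip to black, move to (3,2). |black|=4 — new cell
Step 4: on WHITE (3,2): turn R to N, flip to black, move to (2,2). |black|=5 — new cell
No revisit within 4 steps.

Answer: no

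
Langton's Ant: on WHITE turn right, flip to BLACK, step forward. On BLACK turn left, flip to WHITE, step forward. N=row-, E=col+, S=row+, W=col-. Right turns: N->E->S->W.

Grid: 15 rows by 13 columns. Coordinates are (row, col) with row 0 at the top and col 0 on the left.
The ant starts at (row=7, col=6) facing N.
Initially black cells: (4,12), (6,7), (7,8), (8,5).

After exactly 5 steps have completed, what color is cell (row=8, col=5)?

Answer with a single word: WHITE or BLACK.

Answer: BLACK

Derivation:
Step 1: on WHITE (7,6): turn R to E, flip to black, move to (7,7). |black|=5
Step 2: on WHITE (7,7): turn R to S, flip to black, move to (8,7). |black|=6
Step 3: on WHITE (8,7): turn R to W, flip to black, move to (8,6). |black|=7
Step 4: on WHITE (8,6): turn R to N, flip to black, move to (7,6). |black|=8
Step 5: on BLACK (7,6): turn L to W, flip to white, move to (7,5). |black|=7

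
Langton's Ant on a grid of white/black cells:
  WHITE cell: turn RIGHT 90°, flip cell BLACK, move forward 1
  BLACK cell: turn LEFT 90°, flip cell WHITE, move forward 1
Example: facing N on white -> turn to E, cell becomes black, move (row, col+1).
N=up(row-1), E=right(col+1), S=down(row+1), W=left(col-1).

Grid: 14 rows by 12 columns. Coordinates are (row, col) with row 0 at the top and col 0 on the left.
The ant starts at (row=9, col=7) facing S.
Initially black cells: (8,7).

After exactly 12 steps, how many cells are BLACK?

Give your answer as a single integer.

Step 1: on WHITE (9,7): turn R to W, flip to black, move to (9,6). |black|=2
Step 2: on WHITE (9,6): turn R to N, flip to black, move to (8,6). |black|=3
Step 3: on WHITE (8,6): turn R to E, flip to black, move to (8,7). |black|=4
Step 4: on BLACK (8,7): turn L to N, flip to white, move to (7,7). |black|=3
Step 5: on WHITE (7,7): turn R to E, flip to black, move to (7,8). |black|=4
Step 6: on WHITE (7,8): turn R to S, flip to black, move to (8,8). |black|=5
Step 7: on WHITE (8,8): turn R to W, flip to black, move to (8,7). |black|=6
Step 8: on WHITE (8,7): turn R to N, flip to black, move to (7,7). |black|=7
Step 9: on BLACK (7,7): turn L to W, flip to white, move to (7,6). |black|=6
Step 10: on WHITE (7,6): turn R to N, flip to black, move to (6,6). |black|=7
Step 11: on WHITE (6,6): turn R to E, flip to black, move to (6,7). |black|=8
Step 12: on WHITE (6,7): turn R to S, flip to black, move to (7,7). |black|=9

Answer: 9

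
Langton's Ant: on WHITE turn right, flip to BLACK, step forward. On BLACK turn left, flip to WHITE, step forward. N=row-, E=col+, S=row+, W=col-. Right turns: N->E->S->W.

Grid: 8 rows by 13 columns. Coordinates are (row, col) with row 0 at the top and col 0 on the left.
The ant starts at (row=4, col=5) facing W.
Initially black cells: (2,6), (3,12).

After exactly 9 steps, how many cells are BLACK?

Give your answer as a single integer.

Answer: 9

Derivation:
Step 1: on WHITE (4,5): turn R to N, flip to black, move to (3,5). |black|=3
Step 2: on WHITE (3,5): turn R to E, flip to black, move to (3,6). |black|=4
Step 3: on WHITE (3,6): turn R to S, flip to black, move to (4,6). |black|=5
Step 4: on WHITE (4,6): turn R to W, flip to black, move to (4,5). |black|=6
Step 5: on BLACK (4,5): turn L to S, flip to white, move to (5,5). |black|=5
Step 6: on WHITE (5,5): turn R to W, flip to black, move to (5,4). |black|=6
Step 7: on WHITE (5,4): turn R to N, flip to black, move to (4,4). |black|=7
Step 8: on WHITE (4,4): turn R to E, flip to black, move to (4,5). |black|=8
Step 9: on WHITE (4,5): turn R to S, flip to black, move to (5,5). |black|=9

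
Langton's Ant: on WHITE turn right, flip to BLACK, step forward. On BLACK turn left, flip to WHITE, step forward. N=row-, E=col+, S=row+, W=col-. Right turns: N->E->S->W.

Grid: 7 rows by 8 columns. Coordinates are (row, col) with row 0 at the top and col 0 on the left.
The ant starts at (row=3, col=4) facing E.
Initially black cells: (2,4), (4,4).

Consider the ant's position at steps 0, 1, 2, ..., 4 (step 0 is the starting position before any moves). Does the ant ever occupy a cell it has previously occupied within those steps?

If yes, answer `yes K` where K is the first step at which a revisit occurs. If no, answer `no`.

Step 1: on WHITE (3,4): turn R to S, flip to black, move to (4,4). |black|=3 — new cell
Step 2: on BLACK (4,4): turn L to E, flip to white, move to (4,5). |black|=2 — new cell
Step 3: on WHITE (4,5): turn R to S, flip to black, move to (5,5). |black|=3 — new cell
Step 4: on WHITE (5,5): turn R to W, flip to black, move to (5,4). |black|=4 — new cell
No revisit within 4 steps.

Answer: no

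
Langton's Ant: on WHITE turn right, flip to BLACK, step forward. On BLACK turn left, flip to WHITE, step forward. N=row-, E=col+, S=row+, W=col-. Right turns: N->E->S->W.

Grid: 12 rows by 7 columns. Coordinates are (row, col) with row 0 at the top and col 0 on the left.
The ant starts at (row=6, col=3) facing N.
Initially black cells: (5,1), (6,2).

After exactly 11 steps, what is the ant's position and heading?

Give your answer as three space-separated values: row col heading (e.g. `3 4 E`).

Step 1: on WHITE (6,3): turn R to E, flip to black, move to (6,4). |black|=3
Step 2: on WHITE (6,4): turn R to S, flip to black, move to (7,4). |black|=4
Step 3: on WHITE (7,4): turn R to W, flip to black, move to (7,3). |black|=5
Step 4: on WHITE (7,3): turn R to N, flip to black, move to (6,3). |black|=6
Step 5: on BLACK (6,3): turn L to W, flip to white, move to (6,2). |black|=5
Step 6: on BLACK (6,2): turn L to S, flip to white, move to (7,2). |black|=4
Step 7: on WHITE (7,2): turn R to W, flip to black, move to (7,1). |black|=5
Step 8: on WHITE (7,1): turn R to N, flip to black, move to (6,1). |black|=6
Step 9: on WHITE (6,1): turn R to E, flip to black, move to (6,2). |black|=7
Step 10: on WHITE (6,2): turn R to S, flip to black, move to (7,2). |black|=8
Step 11: on BLACK (7,2): turn L to E, flip to white, move to (7,3). |black|=7

Answer: 7 3 E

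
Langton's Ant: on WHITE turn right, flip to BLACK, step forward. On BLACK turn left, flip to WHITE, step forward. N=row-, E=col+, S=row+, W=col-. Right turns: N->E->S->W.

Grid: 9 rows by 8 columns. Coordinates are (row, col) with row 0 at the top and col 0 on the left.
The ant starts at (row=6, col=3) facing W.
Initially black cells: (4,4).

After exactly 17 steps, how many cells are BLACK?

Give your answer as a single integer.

Step 1: on WHITE (6,3): turn R to N, flip to black, move to (5,3). |black|=2
Step 2: on WHITE (5,3): turn R to E, flip to black, move to (5,4). |black|=3
Step 3: on WHITE (5,4): turn R to S, flip to black, move to (6,4). |black|=4
Step 4: on WHITE (6,4): turn R to W, flip to black, move to (6,3). |black|=5
Step 5: on BLACK (6,3): turn L to S, flip to white, move to (7,3). |black|=4
Step 6: on WHITE (7,3): turn R to W, flip to black, move to (7,2). |black|=5
Step 7: on WHITE (7,2): turn R to N, flip to black, move to (6,2). |black|=6
Step 8: on WHITE (6,2): turn R to E, flip to black, move to (6,3). |black|=7
Step 9: on WHITE (6,3): turn R to S, flip to black, move to (7,3). |black|=8
Step 10: on BLACK (7,3): turn L to E, flip to white, move to (7,4). |black|=7
Step 11: on WHITE (7,4): turn R to S, flip to black, move to (8,4). |black|=8
Step 12: on WHITE (8,4): turn R to W, flip to black, move to (8,3). |black|=9
Step 13: on WHITE (8,3): turn R to N, flip to black, move to (7,3). |black|=10
Step 14: on WHITE (7,3): turn R to E, flip to black, move to (7,4). |black|=11
Step 15: on BLACK (7,4): turn L to N, flip to white, move to (6,4). |black|=10
Step 16: on BLACK (6,4): turn L to W, flip to white, move to (6,3). |black|=9
Step 17: on BLACK (6,3): turn L to S, flip to white, move to (7,3). |black|=8

Answer: 8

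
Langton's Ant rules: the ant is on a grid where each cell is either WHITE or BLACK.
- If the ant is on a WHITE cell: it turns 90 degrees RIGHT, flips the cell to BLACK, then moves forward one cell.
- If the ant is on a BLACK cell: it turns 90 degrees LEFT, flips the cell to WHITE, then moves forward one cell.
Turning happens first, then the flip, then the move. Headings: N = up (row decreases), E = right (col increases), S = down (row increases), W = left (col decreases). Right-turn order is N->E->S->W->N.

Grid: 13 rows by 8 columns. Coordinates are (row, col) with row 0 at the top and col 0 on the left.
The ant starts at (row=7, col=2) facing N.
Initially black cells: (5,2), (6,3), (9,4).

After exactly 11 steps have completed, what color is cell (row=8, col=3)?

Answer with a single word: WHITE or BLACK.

Step 1: on WHITE (7,2): turn R to E, flip to black, move to (7,3). |black|=4
Step 2: on WHITE (7,3): turn R to S, flip to black, move to (8,3). |black|=5
Step 3: on WHITE (8,3): turn R to W, flip to black, move to (8,2). |black|=6
Step 4: on WHITE (8,2): turn R to N, flip to black, move to (7,2). |black|=7
Step 5: on BLACK (7,2): turn L to W, flip to white, move to (7,1). |black|=6
Step 6: on WHITE (7,1): turn R to N, flip to black, move to (6,1). |black|=7
Step 7: on WHITE (6,1): turn R to E, flip to black, move to (6,2). |black|=8
Step 8: on WHITE (6,2): turn R to S, flip to black, move to (7,2). |black|=9
Step 9: on WHITE (7,2): turn R to W, flip to black, move to (7,1). |black|=10
Step 10: on BLACK (7,1): turn L to S, flip to white, move to (8,1). |black|=9
Step 11: on WHITE (8,1): turn R to W, flip to black, move to (8,0). |black|=10

Answer: BLACK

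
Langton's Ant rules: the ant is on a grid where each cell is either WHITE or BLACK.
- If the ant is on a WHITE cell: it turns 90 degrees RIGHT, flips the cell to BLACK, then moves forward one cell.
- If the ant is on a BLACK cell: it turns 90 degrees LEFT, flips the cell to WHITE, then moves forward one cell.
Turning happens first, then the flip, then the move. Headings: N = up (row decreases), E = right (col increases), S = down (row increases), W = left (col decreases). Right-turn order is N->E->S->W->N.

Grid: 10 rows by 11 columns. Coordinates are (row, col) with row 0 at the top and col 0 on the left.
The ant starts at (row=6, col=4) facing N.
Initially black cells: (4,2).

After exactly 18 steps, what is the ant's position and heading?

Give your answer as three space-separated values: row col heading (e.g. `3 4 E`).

Step 1: on WHITE (6,4): turn R to E, flip to black, move to (6,5). |black|=2
Step 2: on WHITE (6,5): turn R to S, flip to black, move to (7,5). |black|=3
Step 3: on WHITE (7,5): turn R to W, flip to black, move to (7,4). |black|=4
Step 4: on WHITE (7,4): turn R to N, flip to black, move to (6,4). |black|=5
Step 5: on BLACK (6,4): turn L to W, flip to white, move to (6,3). |black|=4
Step 6: on WHITE (6,3): turn R to N, flip to black, move to (5,3). |black|=5
Step 7: on WHITE (5,3): turn R to E, flip to black, move to (5,4). |black|=6
Step 8: on WHITE (5,4): turn R to S, flip to black, move to (6,4). |black|=7
Step 9: on WHITE (6,4): turn R to W, flip to black, move to (6,3). |black|=8
Step 10: on BLACK (6,3): turn L to S, flip to white, move to (7,3). |black|=7
Step 11: on WHITE (7,3): turn R to W, flip to black, move to (7,2). |black|=8
Step 12: on WHITE (7,2): turn R to N, flip to black, move to (6,2). |black|=9
Step 13: on WHITE (6,2): turn R to E, flip to black, move to (6,3). |black|=10
Step 14: on WHITE (6,3): turn R to S, flip to black, move to (7,3). |black|=11
Step 15: on BLACK (7,3): turn L to E, flip to white, move to (7,4). |black|=10
Step 16: on BLACK (7,4): turn L to N, flip to white, move to (6,4). |black|=9
Step 17: on BLACK (6,4): turn L to W, flip to white, move to (6,3). |black|=8
Step 18: on BLACK (6,3): turn L to S, flip to white, move to (7,3). |black|=7

Answer: 7 3 S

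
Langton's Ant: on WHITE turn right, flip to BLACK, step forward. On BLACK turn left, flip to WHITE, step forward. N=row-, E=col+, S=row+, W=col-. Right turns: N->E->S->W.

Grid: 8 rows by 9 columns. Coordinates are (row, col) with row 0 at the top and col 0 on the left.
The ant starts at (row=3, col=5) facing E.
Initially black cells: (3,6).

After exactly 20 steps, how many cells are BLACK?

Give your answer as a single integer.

Answer: 9

Derivation:
Step 1: on WHITE (3,5): turn R to S, flip to black, move to (4,5). |black|=2
Step 2: on WHITE (4,5): turn R to W, flip to black, move to (4,4). |black|=3
Step 3: on WHITE (4,4): turn R to N, flip to black, move to (3,4). |black|=4
Step 4: on WHITE (3,4): turn R to E, flip to black, move to (3,5). |black|=5
Step 5: on BLACK (3,5): turn L to N, flip to white, move to (2,5). |black|=4
Step 6: on WHITE (2,5): turn R to E, flip to black, move to (2,6). |black|=5
Step 7: on WHITE (2,6): turn R to S, flip to black, move to (3,6). |black|=6
Step 8: on BLACK (3,6): turn L to E, flip to white, move to (3,7). |black|=5
Step 9: on WHITE (3,7): turn R to S, flip to black, move to (4,7). |black|=6
Step 10: on WHITE (4,7): turn R to W, flip to black, move to (4,6). |black|=7
Step 11: on WHITE (4,6): turn R to N, flip to black, move to (3,6). |black|=8
Step 12: on WHITE (3,6): turn R to E, flip to black, move to (3,7). |black|=9
Step 13: on BLACK (3,7): turn L to N, flip to white, move to (2,7). |black|=8
Step 14: on WHITE (2,7): turn R to E, flip to black, move to (2,8). |black|=9
Step 15: on WHITE (2,8): turn R to S, flip to black, move to (3,8). |black|=10
Step 16: on WHITE (3,8): turn R to W, flip to black, move to (3,7). |black|=11
Step 17: on WHITE (3,7): turn R to N, flip to black, move to (2,7). |black|=12
Step 18: on BLACK (2,7): turn L to W, flip to white, move to (2,6). |black|=11
Step 19: on BLACK (2,6): turn L to S, flip to white, move to (3,6). |black|=10
Step 20: on BLACK (3,6): turn L to E, flip to white, move to (3,7). |black|=9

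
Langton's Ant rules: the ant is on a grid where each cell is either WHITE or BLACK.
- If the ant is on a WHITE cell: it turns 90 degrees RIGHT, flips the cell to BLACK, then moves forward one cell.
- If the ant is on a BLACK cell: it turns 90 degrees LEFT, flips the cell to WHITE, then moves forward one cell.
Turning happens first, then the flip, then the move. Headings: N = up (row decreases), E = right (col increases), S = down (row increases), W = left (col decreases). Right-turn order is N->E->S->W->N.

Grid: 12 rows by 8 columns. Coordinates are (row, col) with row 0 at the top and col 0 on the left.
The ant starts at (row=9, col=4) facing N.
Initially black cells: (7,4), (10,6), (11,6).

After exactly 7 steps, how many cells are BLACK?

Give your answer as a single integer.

Step 1: on WHITE (9,4): turn R to E, flip to black, move to (9,5). |black|=4
Step 2: on WHITE (9,5): turn R to S, flip to black, move to (10,5). |black|=5
Step 3: on WHITE (10,5): turn R to W, flip to black, move to (10,4). |black|=6
Step 4: on WHITE (10,4): turn R to N, flip to black, move to (9,4). |black|=7
Step 5: on BLACK (9,4): turn L to W, flip to white, move to (9,3). |black|=6
Step 6: on WHITE (9,3): turn R to N, flip to black, move to (8,3). |black|=7
Step 7: on WHITE (8,3): turn R to E, flip to black, move to (8,4). |black|=8

Answer: 8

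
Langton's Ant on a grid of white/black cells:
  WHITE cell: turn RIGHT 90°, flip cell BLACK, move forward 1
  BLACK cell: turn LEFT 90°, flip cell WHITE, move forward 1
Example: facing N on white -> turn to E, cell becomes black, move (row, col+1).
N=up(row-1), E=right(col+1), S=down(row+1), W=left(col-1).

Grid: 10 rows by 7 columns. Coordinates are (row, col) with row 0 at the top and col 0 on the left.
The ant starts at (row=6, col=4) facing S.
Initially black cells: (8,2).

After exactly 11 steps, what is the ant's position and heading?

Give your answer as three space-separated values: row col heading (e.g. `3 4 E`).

Step 1: on WHITE (6,4): turn R to W, flip to black, move to (6,3). |black|=2
Step 2: on WHITE (6,3): turn R to N, flip to black, move to (5,3). |black|=3
Step 3: on WHITE (5,3): turn R to E, flip to black, move to (5,4). |black|=4
Step 4: on WHITE (5,4): turn R to S, flip to black, move to (6,4). |black|=5
Step 5: on BLACK (6,4): turn L to E, flip to white, move to (6,5). |black|=4
Step 6: on WHITE (6,5): turn R to S, flip to black, move to (7,5). |black|=5
Step 7: on WHITE (7,5): turn R to W, flip to black, move to (7,4). |black|=6
Step 8: on WHITE (7,4): turn R to N, flip to black, move to (6,4). |black|=7
Step 9: on WHITE (6,4): turn R to E, flip to black, move to (6,5). |black|=8
Step 10: on BLACK (6,5): turn L to N, flip to white, move to (5,5). |black|=7
Step 11: on WHITE (5,5): turn R to E, flip to black, move to (5,6). |black|=8

Answer: 5 6 E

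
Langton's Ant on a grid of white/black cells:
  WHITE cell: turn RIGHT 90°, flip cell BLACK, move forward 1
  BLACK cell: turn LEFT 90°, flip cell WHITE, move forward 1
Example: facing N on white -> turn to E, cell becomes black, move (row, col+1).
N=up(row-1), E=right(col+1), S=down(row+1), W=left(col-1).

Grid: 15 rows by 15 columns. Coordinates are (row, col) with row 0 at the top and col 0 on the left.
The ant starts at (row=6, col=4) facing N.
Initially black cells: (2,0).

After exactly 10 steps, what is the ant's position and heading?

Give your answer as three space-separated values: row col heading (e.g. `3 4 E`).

Answer: 7 3 S

Derivation:
Step 1: on WHITE (6,4): turn R to E, flip to black, move to (6,5). |black|=2
Step 2: on WHITE (6,5): turn R to S, flip to black, move to (7,5). |black|=3
Step 3: on WHITE (7,5): turn R to W, flip to black, move to (7,4). |black|=4
Step 4: on WHITE (7,4): turn R to N, flip to black, move to (6,4). |black|=5
Step 5: on BLACK (6,4): turn L to W, flip to white, move to (6,3). |black|=4
Step 6: on WHITE (6,3): turn R to N, flip to black, move to (5,3). |black|=5
Step 7: on WHITE (5,3): turn R to E, flip to black, move to (5,4). |black|=6
Step 8: on WHITE (5,4): turn R to S, flip to black, move to (6,4). |black|=7
Step 9: on WHITE (6,4): turn R to W, flip to black, move to (6,3). |black|=8
Step 10: on BLACK (6,3): turn L to S, flip to white, move to (7,3). |black|=7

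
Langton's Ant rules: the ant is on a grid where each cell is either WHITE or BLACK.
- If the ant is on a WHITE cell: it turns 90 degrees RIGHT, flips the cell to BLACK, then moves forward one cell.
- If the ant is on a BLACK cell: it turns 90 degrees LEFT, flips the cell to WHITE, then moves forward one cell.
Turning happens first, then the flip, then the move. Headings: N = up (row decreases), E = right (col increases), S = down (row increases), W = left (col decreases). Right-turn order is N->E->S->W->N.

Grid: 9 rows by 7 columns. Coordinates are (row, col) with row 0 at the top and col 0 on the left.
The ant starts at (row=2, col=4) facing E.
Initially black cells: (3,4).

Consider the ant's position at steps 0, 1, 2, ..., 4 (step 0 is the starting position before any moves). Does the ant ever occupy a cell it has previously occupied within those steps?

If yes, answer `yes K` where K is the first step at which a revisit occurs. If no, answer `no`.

Step 1: on WHITE (2,4): turn R to S, flip to black, move to (3,4). |black|=2 — new cell
Step 2: on BLACK (3,4): turn L to E, flip to white, move to (3,5). |black|=1 — new cell
Step 3: on WHITE (3,5): turn R to S, flip to black, move to (4,5). |black|=2 — new cell
Step 4: on WHITE (4,5): turn R to W, flip to black, move to (4,4). |black|=3 — new cell
No revisit within 4 steps.

Answer: no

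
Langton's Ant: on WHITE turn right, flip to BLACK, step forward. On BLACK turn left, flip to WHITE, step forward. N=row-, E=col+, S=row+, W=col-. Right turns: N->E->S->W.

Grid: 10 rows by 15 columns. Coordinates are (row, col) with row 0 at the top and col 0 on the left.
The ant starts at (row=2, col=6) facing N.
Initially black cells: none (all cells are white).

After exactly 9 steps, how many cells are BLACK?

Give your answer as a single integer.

Answer: 7

Derivation:
Step 1: on WHITE (2,6): turn R to E, flip to black, move to (2,7). |black|=1
Step 2: on WHITE (2,7): turn R to S, flip to black, move to (3,7). |black|=2
Step 3: on WHITE (3,7): turn R to W, flip to black, move to (3,6). |black|=3
Step 4: on WHITE (3,6): turn R to N, flip to black, move to (2,6). |black|=4
Step 5: on BLACK (2,6): turn L to W, flip to white, move to (2,5). |black|=3
Step 6: on WHITE (2,5): turn R to N, flip to black, move to (1,5). |black|=4
Step 7: on WHITE (1,5): turn R to E, flip to black, move to (1,6). |black|=5
Step 8: on WHITE (1,6): turn R to S, flip to black, move to (2,6). |black|=6
Step 9: on WHITE (2,6): turn R to W, flip to black, move to (2,5). |black|=7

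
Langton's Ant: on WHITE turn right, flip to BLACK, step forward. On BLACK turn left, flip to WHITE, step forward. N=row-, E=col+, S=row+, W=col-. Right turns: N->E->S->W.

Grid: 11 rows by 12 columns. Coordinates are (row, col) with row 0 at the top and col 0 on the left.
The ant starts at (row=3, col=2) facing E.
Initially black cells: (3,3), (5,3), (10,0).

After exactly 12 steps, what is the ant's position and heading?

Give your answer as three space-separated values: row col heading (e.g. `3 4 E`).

Step 1: on WHITE (3,2): turn R to S, flip to black, move to (4,2). |black|=4
Step 2: on WHITE (4,2): turn R to W, flip to black, move to (4,1). |black|=5
Step 3: on WHITE (4,1): turn R to N, flip to black, move to (3,1). |black|=6
Step 4: on WHITE (3,1): turn R to E, flip to black, move to (3,2). |black|=7
Step 5: on BLACK (3,2): turn L to N, flip to white, move to (2,2). |black|=6
Step 6: on WHITE (2,2): turn R to E, flip to black, move to (2,3). |black|=7
Step 7: on WHITE (2,3): turn R to S, flip to black, move to (3,3). |black|=8
Step 8: on BLACK (3,3): turn L to E, flip to white, move to (3,4). |black|=7
Step 9: on WHITE (3,4): turn R to S, flip to black, move to (4,4). |black|=8
Step 10: on WHITE (4,4): turn R to W, flip to black, move to (4,3). |black|=9
Step 11: on WHITE (4,3): turn R to N, flip to black, move to (3,3). |black|=10
Step 12: on WHITE (3,3): turn R to E, flip to black, move to (3,4). |black|=11

Answer: 3 4 E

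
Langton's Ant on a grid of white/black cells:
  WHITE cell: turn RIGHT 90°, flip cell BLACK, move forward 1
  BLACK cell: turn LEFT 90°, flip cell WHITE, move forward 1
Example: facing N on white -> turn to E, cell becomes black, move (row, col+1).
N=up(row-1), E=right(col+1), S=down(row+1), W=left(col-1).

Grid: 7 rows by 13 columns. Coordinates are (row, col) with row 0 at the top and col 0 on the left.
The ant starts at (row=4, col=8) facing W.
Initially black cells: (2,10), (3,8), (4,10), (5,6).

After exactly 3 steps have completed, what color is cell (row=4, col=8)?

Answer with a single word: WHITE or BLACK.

Step 1: on WHITE (4,8): turn R to N, flip to black, move to (3,8). |black|=5
Step 2: on BLACK (3,8): turn L to W, flip to white, move to (3,7). |black|=4
Step 3: on WHITE (3,7): turn R to N, flip to black, move to (2,7). |black|=5

Answer: BLACK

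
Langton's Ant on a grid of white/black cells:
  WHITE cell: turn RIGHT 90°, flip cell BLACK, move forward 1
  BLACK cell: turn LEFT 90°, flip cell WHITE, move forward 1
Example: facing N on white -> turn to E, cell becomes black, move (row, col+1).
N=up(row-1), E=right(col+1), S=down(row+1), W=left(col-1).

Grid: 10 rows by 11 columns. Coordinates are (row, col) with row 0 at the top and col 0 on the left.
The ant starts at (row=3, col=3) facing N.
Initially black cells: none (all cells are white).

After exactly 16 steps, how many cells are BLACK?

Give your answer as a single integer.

Answer: 8

Derivation:
Step 1: on WHITE (3,3): turn R to E, flip to black, move to (3,4). |black|=1
Step 2: on WHITE (3,4): turn R to S, flip to black, move to (4,4). |black|=2
Step 3: on WHITE (4,4): turn R to W, flip to black, move to (4,3). |black|=3
Step 4: on WHITE (4,3): turn R to N, flip to black, move to (3,3). |black|=4
Step 5: on BLACK (3,3): turn L to W, flip to white, move to (3,2). |black|=3
Step 6: on WHITE (3,2): turn R to N, flip to black, move to (2,2). |black|=4
Step 7: on WHITE (2,2): turn R to E, flip to black, move to (2,3). |black|=5
Step 8: on WHITE (2,3): turn R to S, flip to black, move to (3,3). |black|=6
Step 9: on WHITE (3,3): turn R to W, flip to black, move to (3,2). |black|=7
Step 10: on BLACK (3,2): turn L to S, flip to white, move to (4,2). |black|=6
Step 11: on WHITE (4,2): turn R to W, flip to black, move to (4,1). |black|=7
Step 12: on WHITE (4,1): turn R to N, flip to black, move to (3,1). |black|=8
Step 13: on WHITE (3,1): turn R to E, flip to black, move to (3,2). |black|=9
Step 14: on WHITE (3,2): turn R to S, flip to black, move to (4,2). |black|=10
Step 15: on BLACK (4,2): turn L to E, flip to white, move to (4,3). |black|=9
Step 16: on BLACK (4,3): turn L to N, flip to white, move to (3,3). |black|=8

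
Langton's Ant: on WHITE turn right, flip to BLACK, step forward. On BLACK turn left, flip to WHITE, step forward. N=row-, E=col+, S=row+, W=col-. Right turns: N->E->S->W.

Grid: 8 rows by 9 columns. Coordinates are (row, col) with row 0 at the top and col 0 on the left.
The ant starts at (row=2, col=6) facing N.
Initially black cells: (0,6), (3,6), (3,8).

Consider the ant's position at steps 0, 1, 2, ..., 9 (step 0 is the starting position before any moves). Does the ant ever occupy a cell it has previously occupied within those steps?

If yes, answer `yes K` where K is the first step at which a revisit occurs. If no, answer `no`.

Step 1: on WHITE (2,6): turn R to E, flip to black, move to (2,7). |black|=4 — new cell
Step 2: on WHITE (2,7): turn R to S, flip to black, move to (3,7). |black|=5 — new cell
Step 3: on WHITE (3,7): turn R to W, flip to black, move to (3,6). |black|=6 — new cell
Step 4: on BLACK (3,6): turn L to S, flip to white, move to (4,6). |black|=5 — new cell
Step 5: on WHITE (4,6): turn R to W, flip to black, move to (4,5). |black|=6 — new cell
Step 6: on WHITE (4,5): turn R to N, flip to black, move to (3,5). |black|=7 — new cell
Step 7: on WHITE (3,5): turn R to E, flip to black, move to (3,6). |black|=8 — REVISIT

Answer: yes 7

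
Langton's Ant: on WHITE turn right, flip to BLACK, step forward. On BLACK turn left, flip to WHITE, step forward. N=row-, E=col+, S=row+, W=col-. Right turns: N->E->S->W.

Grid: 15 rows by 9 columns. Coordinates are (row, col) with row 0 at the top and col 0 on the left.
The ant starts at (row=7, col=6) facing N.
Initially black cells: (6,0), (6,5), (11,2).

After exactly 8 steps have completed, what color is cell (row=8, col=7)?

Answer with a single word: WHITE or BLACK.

Answer: BLACK

Derivation:
Step 1: on WHITE (7,6): turn R to E, flip to black, move to (7,7). |black|=4
Step 2: on WHITE (7,7): turn R to S, flip to black, move to (8,7). |black|=5
Step 3: on WHITE (8,7): turn R to W, flip to black, move to (8,6). |black|=6
Step 4: on WHITE (8,6): turn R to N, flip to black, move to (7,6). |black|=7
Step 5: on BLACK (7,6): turn L to W, flip to white, move to (7,5). |black|=6
Step 6: on WHITE (7,5): turn R to N, flip to black, move to (6,5). |black|=7
Step 7: on BLACK (6,5): turn L to W, flip to white, move to (6,4). |black|=6
Step 8: on WHITE (6,4): turn R to N, flip to black, move to (5,4). |black|=7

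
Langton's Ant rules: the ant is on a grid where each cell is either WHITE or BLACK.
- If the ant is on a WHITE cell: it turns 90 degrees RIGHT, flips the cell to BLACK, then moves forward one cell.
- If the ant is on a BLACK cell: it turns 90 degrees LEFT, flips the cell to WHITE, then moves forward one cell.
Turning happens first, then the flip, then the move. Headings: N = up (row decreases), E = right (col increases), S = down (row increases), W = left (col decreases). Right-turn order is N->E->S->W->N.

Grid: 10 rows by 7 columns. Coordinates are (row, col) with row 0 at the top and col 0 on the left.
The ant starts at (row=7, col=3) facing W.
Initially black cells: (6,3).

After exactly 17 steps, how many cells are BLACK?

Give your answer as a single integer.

Answer: 4

Derivation:
Step 1: on WHITE (7,3): turn R to N, flip to black, move to (6,3). |black|=2
Step 2: on BLACK (6,3): turn L to W, flip to white, move to (6,2). |black|=1
Step 3: on WHITE (6,2): turn R to N, flip to black, move to (5,2). |black|=2
Step 4: on WHITE (5,2): turn R to E, flip to black, move to (5,3). |black|=3
Step 5: on WHITE (5,3): turn R to S, flip to black, move to (6,3). |black|=4
Step 6: on WHITE (6,3): turn R to W, flip to black, move to (6,2). |black|=5
Step 7: on BLACK (6,2): turn L to S, flip to white, move to (7,2). |black|=4
Step 8: on WHITE (7,2): turn R to W, flip to black, move to (7,1). |black|=5
Step 9: on WHITE (7,1): turn R to N, flip to black, move to (6,1). |black|=6
Step 10: on WHITE (6,1): turn R to E, flip to black, move to (6,2). |black|=7
Step 11: on WHITE (6,2): turn R to S, flip to black, move to (7,2). |black|=8
Step 12: on BLACK (7,2): turn L to E, flip to white, move to (7,3). |black|=7
Step 13: on BLACK (7,3): turn L to N, flip to white, move to (6,3). |black|=6
Step 14: on BLACK (6,3): turn L to W, flip to white, move to (6,2). |black|=5
Step 15: on BLACK (6,2): turn L to S, flip to white, move to (7,2). |black|=4
Step 16: on WHITE (7,2): turn R to W, flip to black, move to (7,1). |black|=5
Step 17: on BLACK (7,1): turn L to S, flip to white, move to (8,1). |black|=4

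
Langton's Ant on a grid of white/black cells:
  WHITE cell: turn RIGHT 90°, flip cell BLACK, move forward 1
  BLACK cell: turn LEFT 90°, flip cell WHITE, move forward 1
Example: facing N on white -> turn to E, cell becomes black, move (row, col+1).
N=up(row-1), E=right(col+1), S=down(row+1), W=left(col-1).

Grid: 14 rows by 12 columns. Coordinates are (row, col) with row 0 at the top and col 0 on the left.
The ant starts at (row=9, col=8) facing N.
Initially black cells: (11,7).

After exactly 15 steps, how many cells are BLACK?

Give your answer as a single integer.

Answer: 10

Derivation:
Step 1: on WHITE (9,8): turn R to E, flip to black, move to (9,9). |black|=2
Step 2: on WHITE (9,9): turn R to S, flip to black, move to (10,9). |black|=3
Step 3: on WHITE (10,9): turn R to W, flip to black, move to (10,8). |black|=4
Step 4: on WHITE (10,8): turn R to N, flip to black, move to (9,8). |black|=5
Step 5: on BLACK (9,8): turn L to W, flip to white, move to (9,7). |black|=4
Step 6: on WHITE (9,7): turn R to N, flip to black, move to (8,7). |black|=5
Step 7: on WHITE (8,7): turn R to E, flip to black, move to (8,8). |black|=6
Step 8: on WHITE (8,8): turn R to S, flip to black, move to (9,8). |black|=7
Step 9: on WHITE (9,8): turn R to W, flip to black, move to (9,7). |black|=8
Step 10: on BLACK (9,7): turn L to S, flip to white, move to (10,7). |black|=7
Step 11: on WHITE (10,7): turn R to W, flip to black, move to (10,6). |black|=8
Step 12: on WHITE (10,6): turn R to N, flip to black, move to (9,6). |black|=9
Step 13: on WHITE (9,6): turn R to E, flip to black, move to (9,7). |black|=10
Step 14: on WHITE (9,7): turn R to S, flip to black, move to (10,7). |black|=11
Step 15: on BLACK (10,7): turn L to E, flip to white, move to (10,8). |black|=10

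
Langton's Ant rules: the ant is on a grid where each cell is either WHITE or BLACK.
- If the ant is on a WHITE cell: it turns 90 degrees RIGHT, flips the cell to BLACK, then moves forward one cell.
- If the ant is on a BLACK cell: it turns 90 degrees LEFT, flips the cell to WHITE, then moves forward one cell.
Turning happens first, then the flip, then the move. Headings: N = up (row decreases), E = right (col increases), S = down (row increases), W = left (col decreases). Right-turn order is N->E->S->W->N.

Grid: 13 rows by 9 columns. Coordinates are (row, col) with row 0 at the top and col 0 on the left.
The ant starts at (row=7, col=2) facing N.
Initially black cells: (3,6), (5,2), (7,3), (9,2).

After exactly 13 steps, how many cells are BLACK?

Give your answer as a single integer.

Step 1: on WHITE (7,2): turn R to E, flip to black, move to (7,3). |black|=5
Step 2: on BLACK (7,3): turn L to N, flip to white, move to (6,3). |black|=4
Step 3: on WHITE (6,3): turn R to E, flip to black, move to (6,4). |black|=5
Step 4: on WHITE (6,4): turn R to S, flip to black, move to (7,4). |black|=6
Step 5: on WHITE (7,4): turn R to W, flip to black, move to (7,3). |black|=7
Step 6: on WHITE (7,3): turn R to N, flip to black, move to (6,3). |black|=8
Step 7: on BLACK (6,3): turn L to W, flip to white, move to (6,2). |black|=7
Step 8: on WHITE (6,2): turn R to N, flip to black, move to (5,2). |black|=8
Step 9: on BLACK (5,2): turn L to W, flip to white, move to (5,1). |black|=7
Step 10: on WHITE (5,1): turn R to N, flip to black, move to (4,1). |black|=8
Step 11: on WHITE (4,1): turn R to E, flip to black, move to (4,2). |black|=9
Step 12: on WHITE (4,2): turn R to S, flip to black, move to (5,2). |black|=10
Step 13: on WHITE (5,2): turn R to W, flip to black, move to (5,1). |black|=11

Answer: 11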